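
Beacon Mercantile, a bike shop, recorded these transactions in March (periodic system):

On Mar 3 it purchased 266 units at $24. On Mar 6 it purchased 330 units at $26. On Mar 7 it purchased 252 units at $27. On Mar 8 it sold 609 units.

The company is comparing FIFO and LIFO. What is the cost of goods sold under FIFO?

COGS = $15,315

FIFO COGS: 266 @ $24 + 330 @ $26 + 13 @ $27 = $15,315
LIFO COGS: 252 @ $27 + 330 @ $26 + 27 @ $24 = $16,032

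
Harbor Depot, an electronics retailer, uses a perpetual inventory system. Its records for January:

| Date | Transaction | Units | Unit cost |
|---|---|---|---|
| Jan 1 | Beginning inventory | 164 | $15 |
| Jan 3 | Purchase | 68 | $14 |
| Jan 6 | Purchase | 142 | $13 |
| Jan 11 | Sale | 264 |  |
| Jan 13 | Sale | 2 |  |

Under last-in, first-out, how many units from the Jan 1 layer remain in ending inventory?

Jan 11, 264 sold [LIFO — newest first]: 142 @ $13 + 68 @ $14 + 54 @ $15 = $3,608
Jan 13, 2 sold [LIFO — newest first]: 2 @ $15 = $30
Total COGS = $3,608 + $30 = $3,638
Ending inventory: 108 @ $15 = $1,620
Check: goods available $5,258 = COGS $3,638 + ending $1,620

108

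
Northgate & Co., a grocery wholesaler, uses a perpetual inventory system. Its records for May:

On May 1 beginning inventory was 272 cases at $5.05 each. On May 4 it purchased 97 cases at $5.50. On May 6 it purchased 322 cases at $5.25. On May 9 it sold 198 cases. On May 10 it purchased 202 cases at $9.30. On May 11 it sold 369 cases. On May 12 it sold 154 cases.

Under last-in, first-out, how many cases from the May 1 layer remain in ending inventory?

May 9, 198 sold [LIFO — newest first]: 198 @ $5.25 = $1,039.50
May 11, 369 sold [LIFO — newest first]: 202 @ $9.30 + 124 @ $5.25 + 43 @ $5.50 = $2,766.10
May 12, 154 sold [LIFO — newest first]: 54 @ $5.50 + 100 @ $5.05 = $802.00
Total COGS = $1,039.50 + $2,766.10 + $802.00 = $4,607.60
Ending inventory: 172 @ $5.05 = $868.60

172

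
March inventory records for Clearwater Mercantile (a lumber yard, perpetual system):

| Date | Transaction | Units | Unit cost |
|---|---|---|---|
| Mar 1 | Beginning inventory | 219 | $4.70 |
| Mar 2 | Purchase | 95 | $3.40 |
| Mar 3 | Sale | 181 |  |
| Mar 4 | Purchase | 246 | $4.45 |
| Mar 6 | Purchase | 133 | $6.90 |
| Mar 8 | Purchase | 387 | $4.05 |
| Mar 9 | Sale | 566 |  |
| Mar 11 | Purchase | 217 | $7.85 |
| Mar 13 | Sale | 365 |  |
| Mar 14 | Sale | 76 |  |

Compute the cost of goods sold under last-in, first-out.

Mar 3, 181 sold [LIFO — newest first]: 95 @ $3.40 + 86 @ $4.70 = $727.20
Mar 9, 566 sold [LIFO — newest first]: 387 @ $4.05 + 133 @ $6.90 + 46 @ $4.45 = $2,689.75
Mar 13, 365 sold [LIFO — newest first]: 217 @ $7.85 + 148 @ $4.45 = $2,362.05
Mar 14, 76 sold [LIFO — newest first]: 52 @ $4.45 + 24 @ $4.70 = $344.20
Total COGS = $727.20 + $2,689.75 + $2,362.05 + $344.20 = $6,123.20
Ending inventory: 109 @ $4.70 = $512.30

COGS = $6,123.20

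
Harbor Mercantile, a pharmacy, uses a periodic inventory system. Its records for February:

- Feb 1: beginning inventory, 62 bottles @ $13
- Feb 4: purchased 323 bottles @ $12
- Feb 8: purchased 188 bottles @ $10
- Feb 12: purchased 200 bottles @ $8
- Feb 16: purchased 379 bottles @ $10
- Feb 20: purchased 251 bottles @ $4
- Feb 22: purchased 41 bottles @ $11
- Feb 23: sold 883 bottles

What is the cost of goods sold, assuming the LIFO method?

Feb 23, 883 sold [LIFO — newest first]: 41 @ $11 + 251 @ $4 + 379 @ $10 + 200 @ $8 + 12 @ $10 = $6,965
Ending inventory: 62 @ $13 + 323 @ $12 + 176 @ $10 = $6,442
Check: goods available $13,407 = COGS $6,965 + ending $6,442

COGS = $6,965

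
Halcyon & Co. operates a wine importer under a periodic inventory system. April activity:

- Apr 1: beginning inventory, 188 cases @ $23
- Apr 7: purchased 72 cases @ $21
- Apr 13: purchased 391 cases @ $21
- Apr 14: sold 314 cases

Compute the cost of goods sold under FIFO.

Apr 14, 314 sold [FIFO — oldest first]: 188 @ $23 + 72 @ $21 + 54 @ $21 = $6,970
Ending inventory: 337 @ $21 = $7,077

COGS = $6,970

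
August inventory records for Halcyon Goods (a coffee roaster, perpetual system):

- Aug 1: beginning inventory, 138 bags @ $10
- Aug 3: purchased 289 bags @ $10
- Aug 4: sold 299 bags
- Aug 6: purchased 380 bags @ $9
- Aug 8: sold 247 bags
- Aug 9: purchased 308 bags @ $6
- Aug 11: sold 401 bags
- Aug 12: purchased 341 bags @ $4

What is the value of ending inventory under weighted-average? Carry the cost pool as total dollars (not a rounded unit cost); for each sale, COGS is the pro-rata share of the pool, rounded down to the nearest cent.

Ending inventory = $2,622.61

After Aug 1: 138 on hand, pool $1,380.00 (≈ $10.0000 each)
After Aug 3: 427 on hand, pool $4,270.00 (≈ $10.0000 each)
Aug 4, sell 299: 299/427 × $4,270.00 → $2,990.00
After Aug 6: 508 on hand, pool $4,700.00 (≈ $9.2520 each)
Aug 8, sell 247: 247/508 × $4,700.00 → $2,285.23
After Aug 9: 569 on hand, pool $4,262.77 (≈ $7.4917 each)
Aug 11, sell 401: 401/569 × $4,262.77 → $3,004.16
After Aug 12: 509 on hand, pool $2,622.61 (≈ $5.1525 each)
Total COGS = $2,990.00 + $2,285.23 + $3,004.16 = $8,279.39
Ending inventory (cost pool remaining) = $2,622.61
Check: goods available $10,902.00 = COGS $8,279.39 + ending $2,622.61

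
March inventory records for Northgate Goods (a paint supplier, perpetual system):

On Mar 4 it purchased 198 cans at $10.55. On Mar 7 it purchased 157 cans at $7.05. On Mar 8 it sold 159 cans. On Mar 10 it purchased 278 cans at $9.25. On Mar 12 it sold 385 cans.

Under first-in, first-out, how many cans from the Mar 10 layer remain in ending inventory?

Mar 8, 159 sold [FIFO — oldest first]: 159 @ $10.55 = $1,677.45
Mar 12, 385 sold [FIFO — oldest first]: 39 @ $10.55 + 157 @ $7.05 + 189 @ $9.25 = $3,266.55
Total COGS = $1,677.45 + $3,266.55 = $4,944.00
Ending inventory: 89 @ $9.25 = $823.25
Check: goods available $5,767.25 = COGS $4,944.00 + ending $823.25

89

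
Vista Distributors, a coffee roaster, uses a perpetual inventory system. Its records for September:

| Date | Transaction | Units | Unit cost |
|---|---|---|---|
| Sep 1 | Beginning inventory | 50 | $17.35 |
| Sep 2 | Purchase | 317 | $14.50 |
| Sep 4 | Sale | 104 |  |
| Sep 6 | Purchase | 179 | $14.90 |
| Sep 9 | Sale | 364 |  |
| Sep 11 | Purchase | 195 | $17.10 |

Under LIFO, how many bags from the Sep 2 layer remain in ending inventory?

Sep 4, 104 sold [LIFO — newest first]: 104 @ $14.50 = $1,508.00
Sep 9, 364 sold [LIFO — newest first]: 179 @ $14.90 + 185 @ $14.50 = $5,349.60
Total COGS = $1,508.00 + $5,349.60 = $6,857.60
Ending inventory: 50 @ $17.35 + 28 @ $14.50 + 195 @ $17.10 = $4,608.00

28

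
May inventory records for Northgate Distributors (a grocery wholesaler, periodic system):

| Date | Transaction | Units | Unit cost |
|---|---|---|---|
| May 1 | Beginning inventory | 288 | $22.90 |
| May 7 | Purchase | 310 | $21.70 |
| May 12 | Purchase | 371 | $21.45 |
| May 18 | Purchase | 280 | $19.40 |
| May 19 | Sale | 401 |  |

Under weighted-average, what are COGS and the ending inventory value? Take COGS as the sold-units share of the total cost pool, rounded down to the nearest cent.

COGS = $8,576.11; ending inventory = $18,136.04

May 19, sell 401: 401/1249 × $26,712.15 → $8,576.11
Ending inventory (cost pool remaining) = $18,136.04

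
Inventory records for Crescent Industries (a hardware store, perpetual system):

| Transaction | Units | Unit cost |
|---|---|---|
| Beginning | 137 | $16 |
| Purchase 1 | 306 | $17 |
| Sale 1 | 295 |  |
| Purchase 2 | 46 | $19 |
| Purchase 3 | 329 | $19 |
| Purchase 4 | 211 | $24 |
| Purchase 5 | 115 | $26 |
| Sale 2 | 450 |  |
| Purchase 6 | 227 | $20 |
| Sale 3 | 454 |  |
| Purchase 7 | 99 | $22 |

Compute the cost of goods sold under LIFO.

Sale 1 (295) [LIFO — newest first]: 295 @ $17 = $5,015
Sale 2 (450) [LIFO — newest first]: 115 @ $26 + 211 @ $24 + 124 @ $19 = $10,410
Sale 3 (454) [LIFO — newest first]: 227 @ $20 + 205 @ $19 + 22 @ $19 = $8,853
Total COGS = $5,015 + $10,410 + $8,853 = $24,278
Ending inventory: 137 @ $16 + 11 @ $17 + 24 @ $19 + 99 @ $22 = $5,013

COGS = $24,278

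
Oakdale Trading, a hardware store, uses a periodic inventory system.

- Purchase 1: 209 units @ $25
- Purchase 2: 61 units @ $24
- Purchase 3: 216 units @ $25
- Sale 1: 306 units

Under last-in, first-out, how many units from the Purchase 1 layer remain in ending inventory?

180

Sale 1 (306) [LIFO — newest first]: 216 @ $25 + 61 @ $24 + 29 @ $25 = $7,589
Ending inventory: 180 @ $25 = $4,500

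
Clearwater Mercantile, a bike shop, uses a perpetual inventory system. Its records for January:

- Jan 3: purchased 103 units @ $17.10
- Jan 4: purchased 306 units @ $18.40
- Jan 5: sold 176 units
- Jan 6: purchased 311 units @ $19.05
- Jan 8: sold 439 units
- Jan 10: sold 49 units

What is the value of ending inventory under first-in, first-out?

Jan 5, 176 sold [FIFO — oldest first]: 103 @ $17.10 + 73 @ $18.40 = $3,104.50
Jan 8, 439 sold [FIFO — oldest first]: 233 @ $18.40 + 206 @ $19.05 = $8,211.50
Jan 10, 49 sold [FIFO — oldest first]: 49 @ $19.05 = $933.45
Total COGS = $3,104.50 + $8,211.50 + $933.45 = $12,249.45
Ending inventory: 56 @ $19.05 = $1,066.80

Ending inventory = $1,066.80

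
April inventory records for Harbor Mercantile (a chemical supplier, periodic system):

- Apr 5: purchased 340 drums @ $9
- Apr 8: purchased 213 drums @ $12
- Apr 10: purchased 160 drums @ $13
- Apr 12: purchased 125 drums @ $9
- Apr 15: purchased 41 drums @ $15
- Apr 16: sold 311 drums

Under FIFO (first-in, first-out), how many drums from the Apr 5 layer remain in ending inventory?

29

Apr 16, 311 sold [FIFO — oldest first]: 311 @ $9 = $2,799
Ending inventory: 29 @ $9 + 213 @ $12 + 160 @ $13 + 125 @ $9 + 41 @ $15 = $6,637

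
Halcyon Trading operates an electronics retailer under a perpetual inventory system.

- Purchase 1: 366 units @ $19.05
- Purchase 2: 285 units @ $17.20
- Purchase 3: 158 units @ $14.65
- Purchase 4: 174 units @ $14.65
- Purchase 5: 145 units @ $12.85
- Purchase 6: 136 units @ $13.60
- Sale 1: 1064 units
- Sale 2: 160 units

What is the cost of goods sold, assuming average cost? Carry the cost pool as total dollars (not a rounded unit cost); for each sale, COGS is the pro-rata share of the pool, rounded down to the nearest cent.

After Purchase 1: 366 on hand, pool $6,972.30 (≈ $19.0500 each)
After Purchase 2: 651 on hand, pool $11,874.30 (≈ $18.2401 each)
After Purchase 3: 809 on hand, pool $14,189.00 (≈ $17.5389 each)
After Purchase 4: 983 on hand, pool $16,738.10 (≈ $17.0276 each)
After Purchase 5: 1128 on hand, pool $18,601.35 (≈ $16.4906 each)
After Purchase 6: 1264 on hand, pool $20,450.95 (≈ $16.1795 each)
Sale 1, sell 1064: 1064/1264 × $20,450.95 → $17,215.04
Sale 2, sell 160: 160/200 × $3,235.91 → $2,588.72
Total COGS = $17,215.04 + $2,588.72 = $19,803.76
Ending inventory (cost pool remaining) = $647.19

COGS = $19,803.76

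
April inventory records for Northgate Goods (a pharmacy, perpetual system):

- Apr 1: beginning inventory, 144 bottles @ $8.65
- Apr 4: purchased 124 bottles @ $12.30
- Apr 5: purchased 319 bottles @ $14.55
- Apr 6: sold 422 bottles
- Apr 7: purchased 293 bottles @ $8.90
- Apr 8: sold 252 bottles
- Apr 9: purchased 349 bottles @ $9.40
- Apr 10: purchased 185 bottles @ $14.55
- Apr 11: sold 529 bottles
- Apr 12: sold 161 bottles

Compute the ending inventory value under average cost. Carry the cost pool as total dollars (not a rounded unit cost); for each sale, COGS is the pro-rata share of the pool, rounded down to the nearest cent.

After Apr 1: 144 on hand, pool $1,245.60 (≈ $8.6500 each)
After Apr 4: 268 on hand, pool $2,770.80 (≈ $10.3388 each)
After Apr 5: 587 on hand, pool $7,412.25 (≈ $12.6273 each)
Apr 6, sell 422: 422/587 × $7,412.25 → $5,328.73
After Apr 7: 458 on hand, pool $4,691.22 (≈ $10.2428 each)
Apr 8, sell 252: 252/458 × $4,691.22 → $2,581.19
After Apr 9: 555 on hand, pool $5,390.63 (≈ $9.7128 each)
After Apr 10: 740 on hand, pool $8,082.38 (≈ $10.9221 each)
Apr 11, sell 529: 529/740 × $8,082.38 → $5,777.80
Apr 12, sell 161: 161/211 × $2,304.58 → $1,758.47
Total COGS = $5,328.73 + $2,581.19 + $5,777.80 + $1,758.47 = $15,446.19
Ending inventory (cost pool remaining) = $546.11
Check: goods available $15,992.30 = COGS $15,446.19 + ending $546.11

Ending inventory = $546.11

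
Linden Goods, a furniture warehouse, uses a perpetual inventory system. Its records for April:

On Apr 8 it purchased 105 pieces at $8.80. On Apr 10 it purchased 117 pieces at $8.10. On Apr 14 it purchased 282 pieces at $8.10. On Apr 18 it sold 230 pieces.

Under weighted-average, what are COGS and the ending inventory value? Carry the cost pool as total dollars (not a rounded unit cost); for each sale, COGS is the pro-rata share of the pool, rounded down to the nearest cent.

After Apr 8: 105 on hand, pool $924.00 (≈ $8.8000 each)
After Apr 10: 222 on hand, pool $1,871.70 (≈ $8.4311 each)
After Apr 14: 504 on hand, pool $4,155.90 (≈ $8.2458 each)
Apr 18, sell 230: 230/504 × $4,155.90 → $1,896.54
Ending inventory (cost pool remaining) = $2,259.36

COGS = $1,896.54; ending inventory = $2,259.36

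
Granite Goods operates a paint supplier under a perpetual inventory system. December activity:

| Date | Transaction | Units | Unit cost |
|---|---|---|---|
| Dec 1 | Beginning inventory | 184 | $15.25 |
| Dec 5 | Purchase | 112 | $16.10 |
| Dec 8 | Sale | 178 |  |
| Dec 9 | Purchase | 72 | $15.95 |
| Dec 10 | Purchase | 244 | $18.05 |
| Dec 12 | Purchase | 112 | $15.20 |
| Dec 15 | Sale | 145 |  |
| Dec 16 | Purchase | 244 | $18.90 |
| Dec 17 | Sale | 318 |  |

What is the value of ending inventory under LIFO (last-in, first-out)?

Dec 8, 178 sold [LIFO — newest first]: 112 @ $16.10 + 66 @ $15.25 = $2,809.70
Dec 15, 145 sold [LIFO — newest first]: 112 @ $15.20 + 33 @ $18.05 = $2,298.05
Dec 17, 318 sold [LIFO — newest first]: 244 @ $18.90 + 74 @ $18.05 = $5,947.30
Total COGS = $2,809.70 + $2,298.05 + $5,947.30 = $11,055.05
Ending inventory: 118 @ $15.25 + 72 @ $15.95 + 137 @ $18.05 = $5,420.75
Check: goods available $16,475.80 = COGS $11,055.05 + ending $5,420.75

Ending inventory = $5,420.75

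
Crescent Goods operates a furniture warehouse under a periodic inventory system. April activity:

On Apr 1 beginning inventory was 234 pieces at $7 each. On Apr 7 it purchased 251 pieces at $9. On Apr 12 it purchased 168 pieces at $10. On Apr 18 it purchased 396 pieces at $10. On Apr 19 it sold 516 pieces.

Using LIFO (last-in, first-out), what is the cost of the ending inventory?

Ending inventory = $4,377

Apr 19, 516 sold [LIFO — newest first]: 396 @ $10 + 120 @ $10 = $5,160
Ending inventory: 234 @ $7 + 251 @ $9 + 48 @ $10 = $4,377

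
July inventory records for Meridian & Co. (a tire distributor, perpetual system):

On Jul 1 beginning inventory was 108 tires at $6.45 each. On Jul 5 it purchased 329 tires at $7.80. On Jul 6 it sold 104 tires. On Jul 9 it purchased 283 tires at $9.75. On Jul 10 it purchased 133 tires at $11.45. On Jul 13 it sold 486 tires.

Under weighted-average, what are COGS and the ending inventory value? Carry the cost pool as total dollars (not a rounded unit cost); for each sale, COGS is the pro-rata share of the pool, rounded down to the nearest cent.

After Jul 1: 108 on hand, pool $696.60 (≈ $6.4500 each)
After Jul 5: 437 on hand, pool $3,262.80 (≈ $7.4664 each)
Jul 6, sell 104: 104/437 × $3,262.80 → $776.50
After Jul 9: 616 on hand, pool $5,245.55 (≈ $8.5155 each)
After Jul 10: 749 on hand, pool $6,768.40 (≈ $9.0366 each)
Jul 13, sell 486: 486/749 × $6,768.40 → $4,391.77
Total COGS = $776.50 + $4,391.77 = $5,168.27
Ending inventory (cost pool remaining) = $2,376.63

COGS = $5,168.27; ending inventory = $2,376.63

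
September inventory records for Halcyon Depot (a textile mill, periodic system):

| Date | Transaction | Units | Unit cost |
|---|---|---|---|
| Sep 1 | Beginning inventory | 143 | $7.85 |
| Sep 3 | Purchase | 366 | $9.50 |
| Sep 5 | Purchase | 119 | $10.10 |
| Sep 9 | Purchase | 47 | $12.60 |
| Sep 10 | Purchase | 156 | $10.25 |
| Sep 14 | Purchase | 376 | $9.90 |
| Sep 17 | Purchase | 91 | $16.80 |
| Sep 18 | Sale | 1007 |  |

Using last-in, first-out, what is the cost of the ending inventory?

Ending inventory = $2,528.55

Sep 18, 1007 sold [LIFO — newest first]: 91 @ $16.80 + 376 @ $9.90 + 156 @ $10.25 + 47 @ $12.60 + 119 @ $10.10 + 218 @ $9.50 = $10,715.30
Ending inventory: 143 @ $7.85 + 148 @ $9.50 = $2,528.55
Check: goods available $13,243.85 = COGS $10,715.30 + ending $2,528.55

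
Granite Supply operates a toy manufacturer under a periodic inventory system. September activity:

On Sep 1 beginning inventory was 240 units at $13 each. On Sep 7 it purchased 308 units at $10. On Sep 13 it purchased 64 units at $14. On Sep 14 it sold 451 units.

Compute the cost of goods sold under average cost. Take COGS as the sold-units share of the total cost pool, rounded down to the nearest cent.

COGS = $5,229.24

Sep 14, sell 451: 451/612 × $7,096.00 → $5,229.24
Ending inventory (cost pool remaining) = $1,866.76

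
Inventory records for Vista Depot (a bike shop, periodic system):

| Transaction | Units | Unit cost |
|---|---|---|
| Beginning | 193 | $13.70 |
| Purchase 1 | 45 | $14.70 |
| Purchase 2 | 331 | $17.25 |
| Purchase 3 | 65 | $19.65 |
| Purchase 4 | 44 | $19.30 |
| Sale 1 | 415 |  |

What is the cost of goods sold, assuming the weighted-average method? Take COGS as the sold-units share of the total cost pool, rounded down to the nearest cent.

COGS = $6,819.83

Sale 1, sell 415: 415/678 × $11,141.80 → $6,819.83
Ending inventory (cost pool remaining) = $4,321.97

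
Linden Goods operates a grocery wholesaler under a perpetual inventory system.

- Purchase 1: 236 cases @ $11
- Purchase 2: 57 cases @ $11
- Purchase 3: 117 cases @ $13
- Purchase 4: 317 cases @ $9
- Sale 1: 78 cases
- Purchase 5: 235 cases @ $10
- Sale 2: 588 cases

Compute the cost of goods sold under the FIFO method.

COGS = $7,048

Sale 1 (78) [FIFO — oldest first]: 78 @ $11 = $858
Sale 2 (588) [FIFO — oldest first]: 158 @ $11 + 57 @ $11 + 117 @ $13 + 256 @ $9 = $6,190
Total COGS = $858 + $6,190 = $7,048
Ending inventory: 61 @ $9 + 235 @ $10 = $2,899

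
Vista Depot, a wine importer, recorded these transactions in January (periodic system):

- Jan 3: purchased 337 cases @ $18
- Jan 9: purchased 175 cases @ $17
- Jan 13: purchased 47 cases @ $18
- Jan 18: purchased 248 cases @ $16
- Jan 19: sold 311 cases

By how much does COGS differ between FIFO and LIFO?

$512

FIFO COGS: 311 @ $18 = $5,598
LIFO COGS: 248 @ $16 + 47 @ $18 + 16 @ $17 = $5,086
Difference = |$5,598 − $5,086| = $512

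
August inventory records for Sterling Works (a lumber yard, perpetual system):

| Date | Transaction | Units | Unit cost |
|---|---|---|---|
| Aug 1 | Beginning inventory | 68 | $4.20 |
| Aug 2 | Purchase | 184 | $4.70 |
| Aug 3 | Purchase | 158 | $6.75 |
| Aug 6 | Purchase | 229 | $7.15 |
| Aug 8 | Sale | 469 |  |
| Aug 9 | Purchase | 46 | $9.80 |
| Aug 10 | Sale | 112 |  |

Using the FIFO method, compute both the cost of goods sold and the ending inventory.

COGS = $3,439.55; ending inventory = $865.50

Aug 8, 469 sold [FIFO — oldest first]: 68 @ $4.20 + 184 @ $4.70 + 158 @ $6.75 + 59 @ $7.15 = $2,638.75
Aug 10, 112 sold [FIFO — oldest first]: 112 @ $7.15 = $800.80
Total COGS = $2,638.75 + $800.80 = $3,439.55
Ending inventory: 58 @ $7.15 + 46 @ $9.80 = $865.50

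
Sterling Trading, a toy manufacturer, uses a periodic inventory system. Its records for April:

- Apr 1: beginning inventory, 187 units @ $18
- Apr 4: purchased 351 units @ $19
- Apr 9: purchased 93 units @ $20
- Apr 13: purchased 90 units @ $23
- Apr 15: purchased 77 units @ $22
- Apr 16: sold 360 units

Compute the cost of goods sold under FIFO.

COGS = $6,653

Apr 16, 360 sold [FIFO — oldest first]: 187 @ $18 + 173 @ $19 = $6,653
Ending inventory: 178 @ $19 + 93 @ $20 + 90 @ $23 + 77 @ $22 = $9,006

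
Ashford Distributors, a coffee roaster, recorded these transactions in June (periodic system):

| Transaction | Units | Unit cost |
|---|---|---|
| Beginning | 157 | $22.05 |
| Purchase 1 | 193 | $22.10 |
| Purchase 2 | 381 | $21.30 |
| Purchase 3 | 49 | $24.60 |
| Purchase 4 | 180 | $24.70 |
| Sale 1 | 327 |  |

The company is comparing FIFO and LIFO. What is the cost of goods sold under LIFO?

FIFO COGS: 157 @ $22.05 + 170 @ $22.10 = $7,218.85
LIFO COGS: 180 @ $24.70 + 49 @ $24.60 + 98 @ $21.30 = $7,738.80

COGS = $7,738.80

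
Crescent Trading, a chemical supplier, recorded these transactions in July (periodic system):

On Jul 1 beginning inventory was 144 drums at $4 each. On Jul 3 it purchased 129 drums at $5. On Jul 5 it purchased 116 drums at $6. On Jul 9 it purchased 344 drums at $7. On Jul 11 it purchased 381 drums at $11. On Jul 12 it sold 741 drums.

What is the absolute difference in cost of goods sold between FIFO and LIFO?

FIFO COGS: 144 @ $4 + 129 @ $5 + 116 @ $6 + 344 @ $7 + 8 @ $11 = $4,413
LIFO COGS: 381 @ $11 + 344 @ $7 + 16 @ $6 = $6,695
Difference = |$4,413 − $6,695| = $2,282

$2,282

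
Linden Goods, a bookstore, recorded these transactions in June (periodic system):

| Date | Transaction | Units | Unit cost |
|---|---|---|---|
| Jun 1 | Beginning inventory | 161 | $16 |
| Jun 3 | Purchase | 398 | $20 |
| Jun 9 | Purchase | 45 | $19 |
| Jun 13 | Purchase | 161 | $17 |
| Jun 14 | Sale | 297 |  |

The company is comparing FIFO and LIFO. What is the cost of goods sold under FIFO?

COGS = $5,296

FIFO COGS: 161 @ $16 + 136 @ $20 = $5,296
LIFO COGS: 161 @ $17 + 45 @ $19 + 91 @ $20 = $5,412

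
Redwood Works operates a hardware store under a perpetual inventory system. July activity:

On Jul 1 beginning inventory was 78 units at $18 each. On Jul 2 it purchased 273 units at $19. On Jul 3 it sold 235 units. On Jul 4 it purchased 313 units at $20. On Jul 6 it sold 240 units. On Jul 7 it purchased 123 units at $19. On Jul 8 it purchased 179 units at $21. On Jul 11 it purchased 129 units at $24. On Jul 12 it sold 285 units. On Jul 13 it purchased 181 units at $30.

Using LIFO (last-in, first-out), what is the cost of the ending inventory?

Ending inventory = $11,836

Jul 3, 235 sold [LIFO — newest first]: 235 @ $19 = $4,465
Jul 6, 240 sold [LIFO — newest first]: 240 @ $20 = $4,800
Jul 12, 285 sold [LIFO — newest first]: 129 @ $24 + 156 @ $21 = $6,372
Total COGS = $4,465 + $4,800 + $6,372 = $15,637
Ending inventory: 78 @ $18 + 38 @ $19 + 73 @ $20 + 123 @ $19 + 23 @ $21 + 181 @ $30 = $11,836
Check: goods available $27,473 = COGS $15,637 + ending $11,836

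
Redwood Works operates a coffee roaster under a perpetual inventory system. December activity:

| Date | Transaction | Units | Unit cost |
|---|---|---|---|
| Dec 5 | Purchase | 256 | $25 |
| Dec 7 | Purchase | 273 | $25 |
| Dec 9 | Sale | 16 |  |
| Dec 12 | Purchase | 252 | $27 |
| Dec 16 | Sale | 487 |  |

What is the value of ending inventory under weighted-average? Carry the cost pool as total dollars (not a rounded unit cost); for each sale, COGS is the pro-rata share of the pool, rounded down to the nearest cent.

After Dec 5: 256 on hand, pool $6,400.00 (≈ $25.0000 each)
After Dec 7: 529 on hand, pool $13,225.00 (≈ $25.0000 each)
Dec 9, sell 16: 16/529 × $13,225.00 → $400.00
After Dec 12: 765 on hand, pool $19,629.00 (≈ $25.6588 each)
Dec 16, sell 487: 487/765 × $19,629.00 → $12,495.84
Total COGS = $400.00 + $12,495.84 = $12,895.84
Ending inventory (cost pool remaining) = $7,133.16

Ending inventory = $7,133.16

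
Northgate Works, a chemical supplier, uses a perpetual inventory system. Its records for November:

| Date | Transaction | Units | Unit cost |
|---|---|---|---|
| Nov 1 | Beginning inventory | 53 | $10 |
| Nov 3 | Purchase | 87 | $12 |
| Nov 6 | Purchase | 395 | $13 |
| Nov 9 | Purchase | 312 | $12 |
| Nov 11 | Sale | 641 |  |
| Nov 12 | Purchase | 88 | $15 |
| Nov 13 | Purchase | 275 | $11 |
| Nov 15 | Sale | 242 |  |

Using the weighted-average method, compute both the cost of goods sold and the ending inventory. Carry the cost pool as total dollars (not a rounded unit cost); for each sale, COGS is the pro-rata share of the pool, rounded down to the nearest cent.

COGS = $10,839.92; ending inventory = $3,958.08

After Nov 1: 53 on hand, pool $530.00 (≈ $10.0000 each)
After Nov 3: 140 on hand, pool $1,574.00 (≈ $11.2429 each)
After Nov 6: 535 on hand, pool $6,709.00 (≈ $12.5402 each)
After Nov 9: 847 on hand, pool $10,453.00 (≈ $12.3412 each)
Nov 11, sell 641: 641/847 × $10,453.00 → $7,910.71
After Nov 12: 294 on hand, pool $3,862.29 (≈ $13.1370 each)
After Nov 13: 569 on hand, pool $6,887.29 (≈ $12.1042 each)
Nov 15, sell 242: 242/569 × $6,887.29 → $2,929.21
Total COGS = $7,910.71 + $2,929.21 = $10,839.92
Ending inventory (cost pool remaining) = $3,958.08
Check: goods available $14,798.00 = COGS $10,839.92 + ending $3,958.08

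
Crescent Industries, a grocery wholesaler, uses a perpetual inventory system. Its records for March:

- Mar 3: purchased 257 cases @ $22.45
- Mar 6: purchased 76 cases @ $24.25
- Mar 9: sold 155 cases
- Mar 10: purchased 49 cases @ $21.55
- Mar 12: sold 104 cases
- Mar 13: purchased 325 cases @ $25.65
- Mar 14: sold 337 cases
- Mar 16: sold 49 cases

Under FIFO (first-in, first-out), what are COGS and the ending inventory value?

COGS = $15,414.55; ending inventory = $1,590.30

Mar 9, 155 sold [FIFO — oldest first]: 155 @ $22.45 = $3,479.75
Mar 12, 104 sold [FIFO — oldest first]: 102 @ $22.45 + 2 @ $24.25 = $2,338.40
Mar 14, 337 sold [FIFO — oldest first]: 74 @ $24.25 + 49 @ $21.55 + 214 @ $25.65 = $8,339.55
Mar 16, 49 sold [FIFO — oldest first]: 49 @ $25.65 = $1,256.85
Total COGS = $3,479.75 + $2,338.40 + $8,339.55 + $1,256.85 = $15,414.55
Ending inventory: 62 @ $25.65 = $1,590.30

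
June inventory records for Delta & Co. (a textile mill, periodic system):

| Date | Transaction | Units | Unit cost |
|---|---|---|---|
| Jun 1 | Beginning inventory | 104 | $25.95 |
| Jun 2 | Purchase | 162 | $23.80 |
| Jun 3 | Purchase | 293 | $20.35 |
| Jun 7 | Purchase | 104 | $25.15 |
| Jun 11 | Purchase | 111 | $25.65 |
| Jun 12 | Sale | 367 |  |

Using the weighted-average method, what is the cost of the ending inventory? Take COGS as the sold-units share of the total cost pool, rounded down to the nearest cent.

Ending inventory = $9,454.45

Jun 12, sell 367: 367/774 × $17,979.70 → $8,525.25
Ending inventory (cost pool remaining) = $9,454.45
Check: goods available $17,979.70 = COGS $8,525.25 + ending $9,454.45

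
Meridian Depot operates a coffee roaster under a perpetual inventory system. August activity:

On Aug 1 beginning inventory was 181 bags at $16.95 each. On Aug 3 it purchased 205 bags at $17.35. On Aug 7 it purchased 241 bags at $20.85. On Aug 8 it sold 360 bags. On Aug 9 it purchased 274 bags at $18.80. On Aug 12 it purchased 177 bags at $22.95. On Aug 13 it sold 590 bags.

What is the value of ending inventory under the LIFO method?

Ending inventory = $2,169.60

Aug 8, 360 sold [LIFO — newest first]: 241 @ $20.85 + 119 @ $17.35 = $7,089.50
Aug 13, 590 sold [LIFO — newest first]: 177 @ $22.95 + 274 @ $18.80 + 86 @ $17.35 + 53 @ $16.95 = $11,603.80
Total COGS = $7,089.50 + $11,603.80 = $18,693.30
Ending inventory: 128 @ $16.95 = $2,169.60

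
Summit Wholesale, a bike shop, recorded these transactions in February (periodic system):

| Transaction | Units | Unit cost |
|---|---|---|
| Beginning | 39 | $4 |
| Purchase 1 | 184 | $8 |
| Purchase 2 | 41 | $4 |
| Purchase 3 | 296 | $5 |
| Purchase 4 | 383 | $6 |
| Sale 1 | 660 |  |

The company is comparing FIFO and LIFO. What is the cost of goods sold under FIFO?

FIFO COGS: 39 @ $4 + 184 @ $8 + 41 @ $4 + 296 @ $5 + 100 @ $6 = $3,872
LIFO COGS: 383 @ $6 + 277 @ $5 = $3,683

COGS = $3,872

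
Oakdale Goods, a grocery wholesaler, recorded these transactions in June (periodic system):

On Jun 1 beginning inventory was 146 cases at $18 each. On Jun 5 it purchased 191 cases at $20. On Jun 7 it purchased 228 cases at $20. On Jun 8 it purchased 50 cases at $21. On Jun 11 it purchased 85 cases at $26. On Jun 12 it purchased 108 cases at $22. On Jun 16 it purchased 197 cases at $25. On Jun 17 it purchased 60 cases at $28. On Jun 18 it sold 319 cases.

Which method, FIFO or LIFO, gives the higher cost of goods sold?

FIFO COGS: 146 @ $18 + 173 @ $20 = $6,088
LIFO COGS: 60 @ $28 + 197 @ $25 + 62 @ $22 = $7,969

LIFO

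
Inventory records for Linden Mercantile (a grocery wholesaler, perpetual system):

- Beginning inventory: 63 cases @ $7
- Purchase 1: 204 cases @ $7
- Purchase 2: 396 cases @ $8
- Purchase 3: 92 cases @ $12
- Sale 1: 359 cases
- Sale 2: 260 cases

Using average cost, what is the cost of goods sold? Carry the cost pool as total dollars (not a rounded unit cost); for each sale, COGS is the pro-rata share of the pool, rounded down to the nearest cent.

After Beginning: 63 on hand, pool $441.00 (≈ $7.0000 each)
After Purchase 1: 267 on hand, pool $1,869.00 (≈ $7.0000 each)
After Purchase 2: 663 on hand, pool $5,037.00 (≈ $7.5973 each)
After Purchase 3: 755 on hand, pool $6,141.00 (≈ $8.1338 each)
Sale 1, sell 359: 359/755 × $6,141.00 → $2,920.02
Sale 2, sell 260: 260/396 × $3,220.98 → $2,114.78
Total COGS = $2,920.02 + $2,114.78 = $5,034.80
Ending inventory (cost pool remaining) = $1,106.20

COGS = $5,034.80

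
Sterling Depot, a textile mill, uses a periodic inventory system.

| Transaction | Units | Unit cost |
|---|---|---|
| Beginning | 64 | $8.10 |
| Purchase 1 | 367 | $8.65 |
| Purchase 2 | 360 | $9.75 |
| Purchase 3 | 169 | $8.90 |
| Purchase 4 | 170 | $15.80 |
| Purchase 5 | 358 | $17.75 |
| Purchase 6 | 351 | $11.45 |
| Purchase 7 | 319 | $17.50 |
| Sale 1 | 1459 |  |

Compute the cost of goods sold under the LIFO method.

Sale 1 (1459) [LIFO — newest first]: 319 @ $17.50 + 351 @ $11.45 + 358 @ $17.75 + 170 @ $15.80 + 169 @ $8.90 + 92 @ $9.75 = $21,043.05
Ending inventory: 64 @ $8.10 + 367 @ $8.65 + 268 @ $9.75 = $6,305.95

COGS = $21,043.05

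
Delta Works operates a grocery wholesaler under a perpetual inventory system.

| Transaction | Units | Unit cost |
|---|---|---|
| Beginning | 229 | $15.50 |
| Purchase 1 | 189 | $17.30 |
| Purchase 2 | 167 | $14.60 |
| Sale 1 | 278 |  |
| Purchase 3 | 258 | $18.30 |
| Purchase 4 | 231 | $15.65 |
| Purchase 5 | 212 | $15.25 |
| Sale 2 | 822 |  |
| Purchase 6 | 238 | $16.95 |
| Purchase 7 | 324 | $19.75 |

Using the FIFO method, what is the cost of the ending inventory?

Sale 1 (278) [FIFO — oldest first]: 229 @ $15.50 + 49 @ $17.30 = $4,397.20
Sale 2 (822) [FIFO — oldest first]: 140 @ $17.30 + 167 @ $14.60 + 258 @ $18.30 + 231 @ $15.65 + 26 @ $15.25 = $13,593.25
Total COGS = $4,397.20 + $13,593.25 = $17,990.45
Ending inventory: 186 @ $15.25 + 238 @ $16.95 + 324 @ $19.75 = $13,269.60
Check: goods available $31,260.05 = COGS $17,990.45 + ending $13,269.60

Ending inventory = $13,269.60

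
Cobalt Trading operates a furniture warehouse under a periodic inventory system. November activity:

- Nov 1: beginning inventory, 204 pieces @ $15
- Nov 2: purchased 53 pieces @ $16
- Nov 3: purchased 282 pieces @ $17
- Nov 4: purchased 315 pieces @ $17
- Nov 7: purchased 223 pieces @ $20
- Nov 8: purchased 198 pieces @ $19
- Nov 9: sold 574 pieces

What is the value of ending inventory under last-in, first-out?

Nov 9, 574 sold [LIFO — newest first]: 198 @ $19 + 223 @ $20 + 153 @ $17 = $10,823
Ending inventory: 204 @ $15 + 53 @ $16 + 282 @ $17 + 162 @ $17 = $11,456

Ending inventory = $11,456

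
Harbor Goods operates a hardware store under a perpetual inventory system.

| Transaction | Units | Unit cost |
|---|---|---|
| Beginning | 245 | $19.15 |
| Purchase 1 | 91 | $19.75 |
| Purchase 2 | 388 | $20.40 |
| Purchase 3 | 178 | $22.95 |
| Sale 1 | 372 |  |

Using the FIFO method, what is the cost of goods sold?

COGS = $7,223.40

Sale 1 (372) [FIFO — oldest first]: 245 @ $19.15 + 91 @ $19.75 + 36 @ $20.40 = $7,223.40
Ending inventory: 352 @ $20.40 + 178 @ $22.95 = $11,265.90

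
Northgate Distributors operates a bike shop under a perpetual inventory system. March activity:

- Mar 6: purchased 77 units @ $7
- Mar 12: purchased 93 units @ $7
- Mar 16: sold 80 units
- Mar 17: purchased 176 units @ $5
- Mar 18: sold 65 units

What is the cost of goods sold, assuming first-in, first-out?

COGS = $1,015

Mar 16, 80 sold [FIFO — oldest first]: 77 @ $7 + 3 @ $7 = $560
Mar 18, 65 sold [FIFO — oldest first]: 65 @ $7 = $455
Total COGS = $560 + $455 = $1,015
Ending inventory: 25 @ $7 + 176 @ $5 = $1,055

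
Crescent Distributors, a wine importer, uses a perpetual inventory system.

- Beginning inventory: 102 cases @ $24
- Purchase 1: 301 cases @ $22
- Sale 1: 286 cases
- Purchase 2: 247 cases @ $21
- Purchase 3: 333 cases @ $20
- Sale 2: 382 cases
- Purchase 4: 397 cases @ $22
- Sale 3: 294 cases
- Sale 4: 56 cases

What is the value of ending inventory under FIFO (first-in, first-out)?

Sale 1 (286) [FIFO — oldest first]: 102 @ $24 + 184 @ $22 = $6,496
Sale 2 (382) [FIFO — oldest first]: 117 @ $22 + 247 @ $21 + 18 @ $20 = $8,121
Sale 3 (294) [FIFO — oldest first]: 294 @ $20 = $5,880
Sale 4 (56) [FIFO — oldest first]: 21 @ $20 + 35 @ $22 = $1,190
Total COGS = $6,496 + $8,121 + $5,880 + $1,190 = $21,687
Ending inventory: 362 @ $22 = $7,964

Ending inventory = $7,964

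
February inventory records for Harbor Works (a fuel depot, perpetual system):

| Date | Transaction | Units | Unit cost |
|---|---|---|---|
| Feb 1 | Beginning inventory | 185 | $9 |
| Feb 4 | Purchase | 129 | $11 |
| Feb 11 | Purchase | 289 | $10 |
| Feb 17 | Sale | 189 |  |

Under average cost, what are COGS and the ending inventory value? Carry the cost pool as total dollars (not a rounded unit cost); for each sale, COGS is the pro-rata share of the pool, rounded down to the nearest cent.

COGS = $1,872.44; ending inventory = $4,101.56

After Feb 1: 185 on hand, pool $1,665.00 (≈ $9.0000 each)
After Feb 4: 314 on hand, pool $3,084.00 (≈ $9.8217 each)
After Feb 11: 603 on hand, pool $5,974.00 (≈ $9.9071 each)
Feb 17, sell 189: 189/603 × $5,974.00 → $1,872.44
Ending inventory (cost pool remaining) = $4,101.56
Check: goods available $5,974.00 = COGS $1,872.44 + ending $4,101.56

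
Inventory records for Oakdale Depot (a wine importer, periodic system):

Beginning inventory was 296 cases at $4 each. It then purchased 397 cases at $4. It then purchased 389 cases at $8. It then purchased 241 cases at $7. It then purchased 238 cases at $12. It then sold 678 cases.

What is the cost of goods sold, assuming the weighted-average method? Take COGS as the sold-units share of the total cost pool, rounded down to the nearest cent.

COGS = $4,528.83

Sale 1, sell 678: 678/1561 × $10,427.00 → $4,528.83
Ending inventory (cost pool remaining) = $5,898.17
Check: goods available $10,427.00 = COGS $4,528.83 + ending $5,898.17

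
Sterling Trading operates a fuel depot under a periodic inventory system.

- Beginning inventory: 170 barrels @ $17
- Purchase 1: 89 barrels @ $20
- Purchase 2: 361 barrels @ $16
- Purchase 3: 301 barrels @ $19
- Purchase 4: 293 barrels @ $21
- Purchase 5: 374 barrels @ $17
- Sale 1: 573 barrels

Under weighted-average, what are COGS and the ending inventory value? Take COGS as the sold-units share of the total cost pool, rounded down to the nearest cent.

Sale 1, sell 573: 573/1588 × $28,676.00 → $10,347.19
Ending inventory (cost pool remaining) = $18,328.81

COGS = $10,347.19; ending inventory = $18,328.81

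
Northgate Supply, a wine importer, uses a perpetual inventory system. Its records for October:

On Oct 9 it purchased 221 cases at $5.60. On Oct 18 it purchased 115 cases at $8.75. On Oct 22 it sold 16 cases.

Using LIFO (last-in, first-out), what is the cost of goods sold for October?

COGS = $140.00

Oct 22, 16 sold [LIFO — newest first]: 16 @ $8.75 = $140.00
Ending inventory: 221 @ $5.60 + 99 @ $8.75 = $2,103.85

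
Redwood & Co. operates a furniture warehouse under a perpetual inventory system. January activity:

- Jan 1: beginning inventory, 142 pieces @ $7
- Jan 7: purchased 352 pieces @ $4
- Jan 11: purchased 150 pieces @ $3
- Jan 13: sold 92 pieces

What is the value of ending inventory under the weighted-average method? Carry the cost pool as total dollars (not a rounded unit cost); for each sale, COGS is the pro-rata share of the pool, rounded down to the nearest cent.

Ending inventory = $2,444.58

After Jan 1: 142 on hand, pool $994.00 (≈ $7.0000 each)
After Jan 7: 494 on hand, pool $2,402.00 (≈ $4.8623 each)
After Jan 11: 644 on hand, pool $2,852.00 (≈ $4.4286 each)
Jan 13, sell 92: 92/644 × $2,852.00 → $407.42
Ending inventory (cost pool remaining) = $2,444.58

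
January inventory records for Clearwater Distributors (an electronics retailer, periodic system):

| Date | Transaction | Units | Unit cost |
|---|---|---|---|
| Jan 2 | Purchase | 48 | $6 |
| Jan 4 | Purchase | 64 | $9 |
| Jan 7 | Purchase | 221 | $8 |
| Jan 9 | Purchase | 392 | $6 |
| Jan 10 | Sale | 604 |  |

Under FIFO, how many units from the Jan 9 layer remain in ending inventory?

121

Jan 10, 604 sold [FIFO — oldest first]: 48 @ $6 + 64 @ $9 + 221 @ $8 + 271 @ $6 = $4,258
Ending inventory: 121 @ $6 = $726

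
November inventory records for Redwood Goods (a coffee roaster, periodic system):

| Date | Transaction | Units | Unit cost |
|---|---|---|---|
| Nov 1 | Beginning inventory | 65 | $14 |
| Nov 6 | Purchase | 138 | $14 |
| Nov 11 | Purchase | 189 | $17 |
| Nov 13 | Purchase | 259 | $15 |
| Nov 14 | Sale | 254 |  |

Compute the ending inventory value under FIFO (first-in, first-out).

Ending inventory = $6,231

Nov 14, 254 sold [FIFO — oldest first]: 65 @ $14 + 138 @ $14 + 51 @ $17 = $3,709
Ending inventory: 138 @ $17 + 259 @ $15 = $6,231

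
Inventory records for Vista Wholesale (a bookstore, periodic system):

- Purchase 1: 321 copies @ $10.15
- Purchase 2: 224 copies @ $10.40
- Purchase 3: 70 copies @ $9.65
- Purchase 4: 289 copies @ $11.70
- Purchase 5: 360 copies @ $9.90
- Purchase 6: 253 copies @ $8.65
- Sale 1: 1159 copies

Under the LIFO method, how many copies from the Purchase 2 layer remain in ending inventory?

Sale 1 (1159) [LIFO — newest first]: 253 @ $8.65 + 360 @ $9.90 + 289 @ $11.70 + 70 @ $9.65 + 187 @ $10.40 = $11,754.05
Ending inventory: 321 @ $10.15 + 37 @ $10.40 = $3,642.95
Check: goods available $15,397.00 = COGS $11,754.05 + ending $3,642.95

37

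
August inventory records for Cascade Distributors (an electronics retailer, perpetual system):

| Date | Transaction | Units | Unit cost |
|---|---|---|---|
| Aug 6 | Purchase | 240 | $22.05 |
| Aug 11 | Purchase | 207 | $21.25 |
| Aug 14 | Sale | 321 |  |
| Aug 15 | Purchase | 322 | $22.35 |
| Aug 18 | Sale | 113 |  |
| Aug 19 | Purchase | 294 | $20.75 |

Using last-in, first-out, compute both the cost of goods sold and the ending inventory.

COGS = $9,438.00; ending inventory = $13,549.95

Aug 14, 321 sold [LIFO — newest first]: 207 @ $21.25 + 114 @ $22.05 = $6,912.45
Aug 18, 113 sold [LIFO — newest first]: 113 @ $22.35 = $2,525.55
Total COGS = $6,912.45 + $2,525.55 = $9,438.00
Ending inventory: 126 @ $22.05 + 209 @ $22.35 + 294 @ $20.75 = $13,549.95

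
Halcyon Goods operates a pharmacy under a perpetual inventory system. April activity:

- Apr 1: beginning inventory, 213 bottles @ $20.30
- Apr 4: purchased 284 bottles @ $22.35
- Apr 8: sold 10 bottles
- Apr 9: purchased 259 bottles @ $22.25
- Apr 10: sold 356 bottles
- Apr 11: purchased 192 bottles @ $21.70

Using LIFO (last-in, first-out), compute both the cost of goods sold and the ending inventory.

Apr 8, 10 sold [LIFO — newest first]: 10 @ $22.35 = $223.50
Apr 10, 356 sold [LIFO — newest first]: 259 @ $22.25 + 97 @ $22.35 = $7,930.70
Total COGS = $223.50 + $7,930.70 = $8,154.20
Ending inventory: 213 @ $20.30 + 177 @ $22.35 + 192 @ $21.70 = $12,446.25

COGS = $8,154.20; ending inventory = $12,446.25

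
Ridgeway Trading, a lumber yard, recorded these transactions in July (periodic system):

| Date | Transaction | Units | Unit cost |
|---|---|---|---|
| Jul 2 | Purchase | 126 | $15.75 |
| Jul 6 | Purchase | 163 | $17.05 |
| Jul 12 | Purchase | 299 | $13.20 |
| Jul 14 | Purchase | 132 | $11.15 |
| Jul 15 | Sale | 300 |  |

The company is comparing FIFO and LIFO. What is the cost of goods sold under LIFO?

COGS = $3,689.40

FIFO COGS: 126 @ $15.75 + 163 @ $17.05 + 11 @ $13.20 = $4,908.85
LIFO COGS: 132 @ $11.15 + 168 @ $13.20 = $3,689.40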